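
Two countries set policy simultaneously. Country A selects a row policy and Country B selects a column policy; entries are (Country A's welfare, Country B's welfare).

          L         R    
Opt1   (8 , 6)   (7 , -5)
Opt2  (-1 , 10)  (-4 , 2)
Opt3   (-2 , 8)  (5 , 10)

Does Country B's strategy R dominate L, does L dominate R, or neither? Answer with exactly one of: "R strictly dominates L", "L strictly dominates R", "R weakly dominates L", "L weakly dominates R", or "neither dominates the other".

neither dominates the other

R's payoffs vs L's, by Country A's action — Opt1: -5<6, Opt2: 2<10, Opt3: 10>8.
R does better at Opt3 but worse at Opt1, Opt2; neither strategy dominates the other.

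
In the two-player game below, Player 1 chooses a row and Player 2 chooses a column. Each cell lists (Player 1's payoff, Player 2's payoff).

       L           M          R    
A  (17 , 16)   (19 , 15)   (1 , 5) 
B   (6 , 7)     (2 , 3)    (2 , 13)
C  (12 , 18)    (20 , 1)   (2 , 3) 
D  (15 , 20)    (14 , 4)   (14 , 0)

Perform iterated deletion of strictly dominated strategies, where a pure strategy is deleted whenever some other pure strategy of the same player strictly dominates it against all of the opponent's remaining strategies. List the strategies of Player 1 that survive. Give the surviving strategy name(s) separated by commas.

Row B is eliminated: D beats it against every remaining column (L: 15>6, M: 14>2, R: 14>2).
Player 2's strategy M is strictly dominated by L (A: 16>15, C: 18>1, D: 20>4) and is removed.
For Player 1, D strictly dominates C on the remaining columns (L: 15>12, R: 14>2); eliminate C.
Player 2's strategy R is strictly dominated by L (A: 16>5, D: 20>0) and is removed.
For Player 1, A strictly dominates D on the remaining columns (L: 17>15); eliminate D.
Among the remaining strategies, none is strictly dominated by another pure strategy of the same player, so the elimination stops.
Surviving strategies — Player 1: {A}; Player 2: {L}.

A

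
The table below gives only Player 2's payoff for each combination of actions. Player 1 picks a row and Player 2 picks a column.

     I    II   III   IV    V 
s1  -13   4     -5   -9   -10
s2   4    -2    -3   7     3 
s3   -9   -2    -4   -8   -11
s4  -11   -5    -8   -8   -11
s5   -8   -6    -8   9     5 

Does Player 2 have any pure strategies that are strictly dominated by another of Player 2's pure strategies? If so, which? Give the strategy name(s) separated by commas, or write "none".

I is strictly dominated by IV (s1: -9>-13, s2: 7>4, s3: -8>-9, s4: -8>-11, s5: 9>-8).
II: no other strategy beats it everywhere (I at s1 (4>-13); III at s1 (4>-5); IV at s1 (4>-9); V at s1 (4>-10)).
III: dominated, since II does at least as well everywhere (s1: 4>-5, s2: -2>-3, s3: -2>-4, s4: -5>-8, s5: -6>-8).
IV: no other strategy beats it everywhere (I at s1 (-9>-13); II at s2 (7>-2); III at s2 (7>-3); V at s1 (-9>-10)).
V is strictly dominated by IV (s1: -9>-10, s2: 7>3, s3: -8>-11, s4: -8>-11, s5: 9>5).

I, III, V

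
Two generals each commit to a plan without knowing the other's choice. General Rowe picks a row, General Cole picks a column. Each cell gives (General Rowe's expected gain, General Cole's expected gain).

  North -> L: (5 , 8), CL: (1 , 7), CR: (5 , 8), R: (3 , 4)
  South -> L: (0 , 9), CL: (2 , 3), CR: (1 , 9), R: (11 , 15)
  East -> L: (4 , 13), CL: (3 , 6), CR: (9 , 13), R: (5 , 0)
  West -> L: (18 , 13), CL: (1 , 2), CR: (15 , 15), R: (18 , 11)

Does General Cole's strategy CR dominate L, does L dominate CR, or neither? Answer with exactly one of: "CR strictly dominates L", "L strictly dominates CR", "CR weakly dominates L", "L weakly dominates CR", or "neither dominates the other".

CR weakly dominates L

Compare CR to L across each opponent action: North: 8=8, South: 9=9, East: 13=13, West: 15>13.
CR is at least as good everywhere and strictly better somewhere (tied only at North, South, East), so CR weakly but not strictly dominates L.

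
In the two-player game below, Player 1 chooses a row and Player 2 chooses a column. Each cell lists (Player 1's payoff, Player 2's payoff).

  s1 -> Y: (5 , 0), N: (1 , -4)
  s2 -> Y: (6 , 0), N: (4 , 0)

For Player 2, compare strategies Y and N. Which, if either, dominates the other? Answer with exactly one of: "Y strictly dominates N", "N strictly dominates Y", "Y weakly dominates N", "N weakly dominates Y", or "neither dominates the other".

Y's payoffs vs N's, by Player 1's action — s1: 0>-4, s2: 0=0.
Y is at least as good everywhere and strictly better somewhere (tied only at s2), so Y weakly but not strictly dominates N.

Y weakly dominates N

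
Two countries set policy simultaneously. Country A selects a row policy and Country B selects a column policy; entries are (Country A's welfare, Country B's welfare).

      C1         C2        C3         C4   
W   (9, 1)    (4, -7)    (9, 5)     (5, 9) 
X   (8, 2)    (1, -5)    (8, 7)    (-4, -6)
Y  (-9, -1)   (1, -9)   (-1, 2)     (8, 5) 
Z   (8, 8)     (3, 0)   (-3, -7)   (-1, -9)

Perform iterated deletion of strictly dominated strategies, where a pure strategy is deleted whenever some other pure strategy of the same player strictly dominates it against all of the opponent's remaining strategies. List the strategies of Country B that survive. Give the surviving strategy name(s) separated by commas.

C4

Row X is eliminated: W beats it against every remaining column (C1: 9>8, C2: 4>1, C3: 9>8, C4: 5>-4).
Row Z is eliminated: W beats it against every remaining column (C1: 9>8, C2: 4>3, C3: 9>-3, C4: 5>-1).
Column C1 is eliminated: C3 beats it against every remaining row (W: 5>1, Y: 2>-1).
Country B's strategy C2 is strictly dominated by C3 (W: 5>-7, Y: 2>-9) and is removed.
Column C3 is eliminated: C4 beats it against every remaining row (W: 9>5, Y: 5>2).
Row W is eliminated: Y beats it against every remaining column (C4: 8>5).
Among the remaining strategies, none is strictly dominated by another pure strategy of the same player, so the elimination stops.
Surviving strategies — Country A: {Y}; Country B: {C4}.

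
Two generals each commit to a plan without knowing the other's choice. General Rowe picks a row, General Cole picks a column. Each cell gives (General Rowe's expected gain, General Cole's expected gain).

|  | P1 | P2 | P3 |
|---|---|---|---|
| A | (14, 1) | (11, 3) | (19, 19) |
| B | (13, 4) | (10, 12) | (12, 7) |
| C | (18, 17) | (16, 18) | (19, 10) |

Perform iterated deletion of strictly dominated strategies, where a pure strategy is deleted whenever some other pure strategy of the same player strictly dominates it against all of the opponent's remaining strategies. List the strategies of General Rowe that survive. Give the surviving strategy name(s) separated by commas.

For General Rowe, A strictly dominates B on the remaining columns (P1: 14>13, P2: 11>10, P3: 19>12); eliminate B.
For General Cole, P2 strictly dominates P1 on the remaining rows (A: 3>1, C: 18>17); eliminate P1.
Among the remaining strategies, none is strictly dominated by another pure strategy of the same player, so the elimination stops.
Surviving strategies — General Rowe: {A, C}; General Cole: {P2, P3}.

A, C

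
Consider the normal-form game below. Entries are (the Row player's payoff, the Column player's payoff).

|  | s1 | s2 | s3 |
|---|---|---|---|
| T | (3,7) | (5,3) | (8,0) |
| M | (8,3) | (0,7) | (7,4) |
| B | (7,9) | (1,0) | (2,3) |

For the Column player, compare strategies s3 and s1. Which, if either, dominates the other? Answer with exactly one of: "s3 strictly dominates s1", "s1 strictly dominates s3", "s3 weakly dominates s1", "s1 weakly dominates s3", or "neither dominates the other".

s3's payoffs vs s1's, by the Row player's action — T: 0<7, M: 4>3, B: 3<9.
s3 does better at M but worse at T, B; neither strategy dominates the other.

neither dominates the other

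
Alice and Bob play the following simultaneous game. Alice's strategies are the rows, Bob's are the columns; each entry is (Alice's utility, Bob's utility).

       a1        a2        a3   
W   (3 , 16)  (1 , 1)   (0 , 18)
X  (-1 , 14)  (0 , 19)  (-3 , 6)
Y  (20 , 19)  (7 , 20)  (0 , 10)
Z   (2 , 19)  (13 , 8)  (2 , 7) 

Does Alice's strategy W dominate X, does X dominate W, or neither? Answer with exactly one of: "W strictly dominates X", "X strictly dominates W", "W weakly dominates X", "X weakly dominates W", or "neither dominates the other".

Compare W to X across every action of Bob: a1: 3>-1, a2: 1>0, a3: 0>-3.
Every comparison favours W, so W strictly dominates X.

W strictly dominates X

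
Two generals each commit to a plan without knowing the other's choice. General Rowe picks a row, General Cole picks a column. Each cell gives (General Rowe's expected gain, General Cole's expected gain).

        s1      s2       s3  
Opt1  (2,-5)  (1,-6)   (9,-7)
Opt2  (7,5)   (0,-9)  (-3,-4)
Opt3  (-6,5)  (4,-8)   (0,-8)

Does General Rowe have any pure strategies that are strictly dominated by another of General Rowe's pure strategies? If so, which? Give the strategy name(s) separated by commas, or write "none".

Opt1: no other strategy beats it everywhere (Opt2 at s2 (1>0); Opt3 at s1 (2>-6)).
Nothing dominates Opt2: Opt1 at s1 (7>2); Opt3 at s1 (7>-6).
Opt3 is not dominated — it holds its own against Opt1 at s2 (4>1); Opt2 at s2 (4>0).

none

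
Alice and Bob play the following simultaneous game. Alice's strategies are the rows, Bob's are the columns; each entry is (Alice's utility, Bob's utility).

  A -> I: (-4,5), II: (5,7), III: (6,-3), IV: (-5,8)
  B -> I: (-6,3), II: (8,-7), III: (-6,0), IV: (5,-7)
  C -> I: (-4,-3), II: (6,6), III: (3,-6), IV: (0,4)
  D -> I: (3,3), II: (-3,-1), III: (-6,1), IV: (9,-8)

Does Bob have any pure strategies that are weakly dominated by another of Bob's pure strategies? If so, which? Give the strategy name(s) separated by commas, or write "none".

Nothing dominates I: II at B (3>-7); III at A (5>-3); IV at B (3>-7).
II: no other strategy beats it everywhere (I at A (7>5); III at A (7>-3); IV at C (6>4)).
III: dominated, since I does at least as well everywhere (A: 5>-3, B: 3>0, C: -3>-6, D: 3>1).
IV: no other strategy beats it everywhere (I at A (8>5); II at A (8>7); III at A (8>-3)).

III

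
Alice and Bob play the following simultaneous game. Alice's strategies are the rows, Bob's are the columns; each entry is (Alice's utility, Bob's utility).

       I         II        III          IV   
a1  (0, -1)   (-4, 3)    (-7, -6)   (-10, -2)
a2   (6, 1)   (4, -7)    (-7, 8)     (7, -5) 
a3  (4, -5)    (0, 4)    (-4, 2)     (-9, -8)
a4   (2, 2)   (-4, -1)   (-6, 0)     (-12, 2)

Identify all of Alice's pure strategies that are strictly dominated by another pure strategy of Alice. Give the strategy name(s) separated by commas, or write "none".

a1 is strictly dominated by a3 (I: 4>0, II: 0>-4, III: -4>-7, IV: -9>-10).
Nothing dominates a2: a1 at I (6>0); a3 at I (6>4); a4 at I (6>2).
a3: no other strategy beats it everywhere (a1 at I (4>0); a2 at III (-4>-7); a4 at I (4>2)).
a3 strictly dominates a4 — I: 4>2, II: 0>-4, III: -4>-6, IV: -9>-12.

a1, a4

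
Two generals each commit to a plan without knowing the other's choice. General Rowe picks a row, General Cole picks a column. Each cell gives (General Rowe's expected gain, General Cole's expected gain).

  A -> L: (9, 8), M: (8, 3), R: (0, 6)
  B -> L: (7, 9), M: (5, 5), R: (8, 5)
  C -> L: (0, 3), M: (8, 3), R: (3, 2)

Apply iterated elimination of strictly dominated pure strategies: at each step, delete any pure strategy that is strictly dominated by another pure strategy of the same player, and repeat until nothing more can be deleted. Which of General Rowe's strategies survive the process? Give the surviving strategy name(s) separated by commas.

Column R is eliminated: L beats it against every remaining row (A: 8>6, B: 9>5, C: 3>2).
General Rowe's strategy B is strictly dominated by A (L: 9>7, M: 8>5) and is removed.
Among the remaining strategies, none is strictly dominated by another pure strategy of the same player, so the elimination stops.
Surviving strategies — General Rowe: {A, C}; General Cole: {L, M}.

A, C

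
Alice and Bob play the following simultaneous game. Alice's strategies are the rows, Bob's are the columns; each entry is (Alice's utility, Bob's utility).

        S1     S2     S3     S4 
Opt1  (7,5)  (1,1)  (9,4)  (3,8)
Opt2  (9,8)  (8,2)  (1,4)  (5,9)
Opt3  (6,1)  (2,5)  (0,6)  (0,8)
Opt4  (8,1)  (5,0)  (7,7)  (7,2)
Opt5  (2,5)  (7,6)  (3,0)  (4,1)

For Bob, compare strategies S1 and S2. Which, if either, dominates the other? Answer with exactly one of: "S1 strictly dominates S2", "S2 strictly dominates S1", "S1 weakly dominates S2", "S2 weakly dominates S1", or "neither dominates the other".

neither dominates the other

S1's payoffs vs S2's, by Alice's action — Opt1: 5>1, Opt2: 8>2, Opt3: 1<5, Opt4: 1>0, Opt5: 5<6.
S1 does better at Opt1, Opt2, Opt4 but worse at Opt3, Opt5; neither strategy dominates the other.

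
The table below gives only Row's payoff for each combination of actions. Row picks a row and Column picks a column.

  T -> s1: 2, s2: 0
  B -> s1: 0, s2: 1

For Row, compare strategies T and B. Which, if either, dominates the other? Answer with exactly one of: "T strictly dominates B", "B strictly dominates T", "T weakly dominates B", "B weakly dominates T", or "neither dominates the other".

T's payoffs vs B's, by Column's action — s1: 2>0, s2: 0<1.
T does better at s1 but worse at s2; neither strategy dominates the other.

neither dominates the other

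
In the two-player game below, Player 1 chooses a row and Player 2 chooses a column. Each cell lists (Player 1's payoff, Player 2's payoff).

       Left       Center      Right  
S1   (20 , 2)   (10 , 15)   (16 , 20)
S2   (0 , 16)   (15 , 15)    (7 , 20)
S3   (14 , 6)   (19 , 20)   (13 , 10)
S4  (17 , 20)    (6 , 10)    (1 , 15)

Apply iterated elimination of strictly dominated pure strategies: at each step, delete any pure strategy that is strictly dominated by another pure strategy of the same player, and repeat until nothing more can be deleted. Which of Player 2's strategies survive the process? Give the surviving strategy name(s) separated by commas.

Center, Right

Row S2 is eliminated: S3 beats it against every remaining column (Left: 14>0, Center: 19>15, Right: 13>7).
Row S4 is eliminated: S1 beats it against every remaining column (Left: 20>17, Center: 10>6, Right: 16>1).
For Player 2, Center strictly dominates Left on the remaining rows (S1: 15>2, S3: 20>6); eliminate Left.
Among the remaining strategies, none is strictly dominated by another pure strategy of the same player, so the elimination stops.
Surviving strategies — Player 1: {S1, S3}; Player 2: {Center, Right}.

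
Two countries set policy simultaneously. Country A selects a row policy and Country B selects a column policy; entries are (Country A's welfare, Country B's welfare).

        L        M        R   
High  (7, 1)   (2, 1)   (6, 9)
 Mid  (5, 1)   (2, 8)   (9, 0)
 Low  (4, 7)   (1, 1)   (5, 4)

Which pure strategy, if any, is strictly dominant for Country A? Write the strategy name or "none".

High fails to dominate Mid at M (2=2).
Mid fails to dominate High at L (5<7).
Low fails to dominate High at L (4<7).
No single strategy dominates all the others.

none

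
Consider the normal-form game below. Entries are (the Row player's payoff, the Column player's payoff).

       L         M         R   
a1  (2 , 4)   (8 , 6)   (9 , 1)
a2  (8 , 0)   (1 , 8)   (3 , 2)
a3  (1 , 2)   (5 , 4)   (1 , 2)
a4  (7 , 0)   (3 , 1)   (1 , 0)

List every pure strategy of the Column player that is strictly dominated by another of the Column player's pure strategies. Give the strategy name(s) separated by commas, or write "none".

L is strictly dominated by M (a1: 6>4, a2: 8>0, a3: 4>2, a4: 1>0).
Nothing dominates M: L at a1 (6>4); R at a1 (6>1).
R is strictly dominated by M (a1: 6>1, a2: 8>2, a3: 4>2, a4: 1>0).

L, R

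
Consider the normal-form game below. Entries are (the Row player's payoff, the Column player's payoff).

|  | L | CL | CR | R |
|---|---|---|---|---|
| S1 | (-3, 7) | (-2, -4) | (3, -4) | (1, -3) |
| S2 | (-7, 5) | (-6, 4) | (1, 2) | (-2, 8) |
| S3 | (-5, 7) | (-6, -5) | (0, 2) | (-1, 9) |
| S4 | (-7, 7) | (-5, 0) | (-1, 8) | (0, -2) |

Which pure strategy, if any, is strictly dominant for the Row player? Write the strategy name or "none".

S1 vs S2: L: -3>-7, CL: -2>-6, CR: 3>1, R: 1>-2.
S1 vs S3: L: -3>-5, CL: -2>-6, CR: 3>0, R: 1>-1.
S1 vs S4: L: -3>-7, CL: -2>-5, CR: 3>-1, R: 1>0.
S1 strictly beats every other strategy against every opponent action, so it is strictly dominant.

S1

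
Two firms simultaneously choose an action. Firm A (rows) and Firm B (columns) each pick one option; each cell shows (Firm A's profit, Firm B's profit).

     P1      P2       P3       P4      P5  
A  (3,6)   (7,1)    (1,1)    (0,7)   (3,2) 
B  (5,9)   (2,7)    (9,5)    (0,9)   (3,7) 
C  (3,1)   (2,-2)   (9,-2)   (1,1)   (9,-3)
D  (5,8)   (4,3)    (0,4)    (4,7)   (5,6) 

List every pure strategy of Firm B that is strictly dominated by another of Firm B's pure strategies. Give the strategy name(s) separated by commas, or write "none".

P1 is not dominated — it holds its own against P2 at A (6>1); P3 at A (6>1); P4 at B (9=9); P5 at A (6>2).
P2: dominated, since P1 does at least as well everywhere (A: 6>1, B: 9>7, C: 1>-2, D: 8>3).
P1 strictly dominates P3 — A: 6>1, B: 9>5, C: 1>-2, D: 8>4.
P4: no other strategy beats it everywhere (P1 at A (7>6); P2 at A (7>1); P3 at A (7>1); P5 at A (7>2)).
P5: dominated, since P1 does at least as well everywhere (A: 6>2, B: 9>7, C: 1>-3, D: 8>6).

P2, P3, P5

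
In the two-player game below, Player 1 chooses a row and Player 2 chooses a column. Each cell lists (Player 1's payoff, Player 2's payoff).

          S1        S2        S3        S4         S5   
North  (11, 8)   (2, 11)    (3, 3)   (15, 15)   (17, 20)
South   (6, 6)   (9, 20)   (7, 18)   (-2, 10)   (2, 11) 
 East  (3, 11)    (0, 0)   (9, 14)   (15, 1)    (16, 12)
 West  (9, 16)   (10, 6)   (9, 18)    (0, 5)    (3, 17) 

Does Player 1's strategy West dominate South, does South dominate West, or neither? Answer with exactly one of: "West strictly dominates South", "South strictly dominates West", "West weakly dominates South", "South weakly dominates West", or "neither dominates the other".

West's payoffs vs South's, by Player 2's action — S1: 9>6, S2: 10>9, S3: 9>7, S4: 0>-2, S5: 3>2.
Every comparison favours West, so West strictly dominates South.

West strictly dominates South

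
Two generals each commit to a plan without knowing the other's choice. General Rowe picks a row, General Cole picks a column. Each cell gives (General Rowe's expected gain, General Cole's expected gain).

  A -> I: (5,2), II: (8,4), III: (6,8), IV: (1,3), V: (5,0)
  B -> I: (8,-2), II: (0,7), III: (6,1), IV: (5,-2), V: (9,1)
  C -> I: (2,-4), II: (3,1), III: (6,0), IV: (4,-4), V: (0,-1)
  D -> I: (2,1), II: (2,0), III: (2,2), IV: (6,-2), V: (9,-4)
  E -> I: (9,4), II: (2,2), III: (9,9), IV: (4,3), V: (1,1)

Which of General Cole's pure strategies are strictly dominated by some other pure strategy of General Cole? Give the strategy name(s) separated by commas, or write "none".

I, IV, V

I: dominated, since III does at least as well everywhere (A: 8>2, B: 1>-2, C: 0>-4, D: 2>1, E: 9>4).
II: no other strategy beats it everywhere (I at A (4>2); III at B (7>1); IV at A (4>3); V at A (4>0)).
III is not dominated — it holds its own against I at A (8>2); II at A (8>4); IV at A (8>3); V at A (8>0).
III strictly dominates IV — A: 8>3, B: 1>-2, C: 0>-4, D: 2>-2, E: 9>3.
II strictly dominates V — A: 4>0, B: 7>1, C: 1>-1, D: 0>-4, E: 2>1.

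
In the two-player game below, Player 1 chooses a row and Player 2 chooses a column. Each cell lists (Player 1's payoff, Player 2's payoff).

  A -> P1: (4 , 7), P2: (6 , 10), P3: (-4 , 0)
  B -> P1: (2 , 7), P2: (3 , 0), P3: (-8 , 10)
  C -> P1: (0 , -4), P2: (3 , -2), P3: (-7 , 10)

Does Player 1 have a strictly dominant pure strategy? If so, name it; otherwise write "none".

A vs B: P1: 4>2, P2: 6>3, P3: -4>-8.
A vs C: P1: 4>0, P2: 6>3, P3: -4>-7.
A strictly beats every other strategy against every opponent action, so it is strictly dominant.

A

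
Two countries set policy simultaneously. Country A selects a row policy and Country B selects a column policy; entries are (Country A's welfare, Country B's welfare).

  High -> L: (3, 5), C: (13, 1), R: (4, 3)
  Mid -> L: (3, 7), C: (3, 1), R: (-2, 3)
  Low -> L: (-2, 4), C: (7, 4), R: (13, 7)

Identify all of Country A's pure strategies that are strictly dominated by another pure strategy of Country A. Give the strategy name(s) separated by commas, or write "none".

none

Nothing dominates High: Mid at L (3=3); Low at L (3>-2).
Mid is not dominated — it holds its own against High at L (3=3); Low at L (3>-2).
Low is not dominated — it holds its own against High at R (13>4); Mid at C (7>3).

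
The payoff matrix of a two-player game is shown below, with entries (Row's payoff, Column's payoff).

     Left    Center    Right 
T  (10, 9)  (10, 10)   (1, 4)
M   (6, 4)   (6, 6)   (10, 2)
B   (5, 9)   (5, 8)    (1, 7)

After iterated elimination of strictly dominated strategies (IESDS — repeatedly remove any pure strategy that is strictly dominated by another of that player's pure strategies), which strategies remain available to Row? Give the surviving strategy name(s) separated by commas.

Row B is eliminated: M beats it against every remaining column (Left: 6>5, Center: 6>5, Right: 10>1).
Column Left is eliminated: Center beats it against every remaining row (T: 10>9, M: 6>4).
Column Right is eliminated: Center beats it against every remaining row (T: 10>4, M: 6>2).
Row's strategy M is strictly dominated by T (Center: 10>6) and is removed.
Among the remaining strategies, none is strictly dominated by another pure strategy of the same player, so the elimination stops.
Surviving strategies — Row: {T}; Column: {Center}.

T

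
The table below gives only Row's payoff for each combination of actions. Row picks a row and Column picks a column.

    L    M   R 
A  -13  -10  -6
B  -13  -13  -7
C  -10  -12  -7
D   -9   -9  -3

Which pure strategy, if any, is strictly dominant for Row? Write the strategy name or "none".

D vs A: L: -9>-13, M: -9>-10, R: -3>-6.
D vs B: L: -9>-13, M: -9>-13, R: -3>-7.
D vs C: L: -9>-10, M: -9>-12, R: -3>-7.
D strictly beats every other strategy against every opponent action, so it is strictly dominant.

D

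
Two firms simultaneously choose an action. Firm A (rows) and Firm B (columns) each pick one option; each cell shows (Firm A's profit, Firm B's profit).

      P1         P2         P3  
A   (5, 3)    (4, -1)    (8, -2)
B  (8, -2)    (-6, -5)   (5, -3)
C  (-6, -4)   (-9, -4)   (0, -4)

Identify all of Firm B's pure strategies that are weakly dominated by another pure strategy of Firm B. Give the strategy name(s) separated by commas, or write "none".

P2, P3

P1: no other strategy beats it everywhere (P2 at A (3>-1); P3 at A (3>-2)).
P2: dominated, since P1 does at least as well everywhere (A: 3>-1, B: -2>-5, C: -4=-4).
P3: dominated, since P1 does at least as well everywhere (A: 3>-2, B: -2>-3, C: -4=-4).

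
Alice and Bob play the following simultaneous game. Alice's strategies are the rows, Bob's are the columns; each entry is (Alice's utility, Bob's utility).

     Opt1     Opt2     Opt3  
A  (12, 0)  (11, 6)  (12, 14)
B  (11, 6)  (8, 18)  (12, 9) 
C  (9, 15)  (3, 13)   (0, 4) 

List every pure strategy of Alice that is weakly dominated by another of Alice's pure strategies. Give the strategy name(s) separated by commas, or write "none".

A: no other strategy beats it everywhere (B at Opt1 (12>11); C at Opt1 (12>9)).
B: dominated, since A does at least as well everywhere (Opt1: 12>11, Opt2: 11>8, Opt3: 12=12).
A weakly dominates C — Opt1: 12>9, Opt2: 11>3, Opt3: 12>0.

B, C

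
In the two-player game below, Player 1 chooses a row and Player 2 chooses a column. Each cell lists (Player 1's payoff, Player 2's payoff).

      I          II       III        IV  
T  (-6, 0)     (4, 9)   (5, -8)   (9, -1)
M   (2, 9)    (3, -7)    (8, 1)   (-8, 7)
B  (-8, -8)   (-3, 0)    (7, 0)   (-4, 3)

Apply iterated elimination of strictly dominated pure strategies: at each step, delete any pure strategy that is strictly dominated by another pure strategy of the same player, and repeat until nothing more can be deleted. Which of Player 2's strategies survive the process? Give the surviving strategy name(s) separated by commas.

I, II

Column III is eliminated: IV beats it against every remaining row (T: -1>-8, M: 7>1, B: 3>0).
Player 1's strategy B is strictly dominated by T (I: -6>-8, II: 4>-3, IV: 9>-4) and is removed.
Column IV is eliminated: I beats it against every remaining row (T: 0>-1, M: 9>7).
Among the remaining strategies, none is strictly dominated by another pure strategy of the same player, so the elimination stops.
Surviving strategies — Player 1: {T, M}; Player 2: {I, II}.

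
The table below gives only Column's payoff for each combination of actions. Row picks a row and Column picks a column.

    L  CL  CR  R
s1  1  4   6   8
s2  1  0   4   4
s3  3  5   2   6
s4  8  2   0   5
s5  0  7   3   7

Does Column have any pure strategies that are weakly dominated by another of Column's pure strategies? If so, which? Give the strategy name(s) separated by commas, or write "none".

Nothing dominates L: CL at s2 (1>0); CR at s3 (3>2); R at s4 (8>5).
CL: dominated, since R does at least as well everywhere (s1: 8>4, s2: 4>0, s3: 6>5, s4: 5>2, s5: 7=7).
CR is weakly dominated by R (s1: 8>6, s2: 4=4, s3: 6>2, s4: 5>0, s5: 7>3).
Nothing dominates R: L at s1 (8>1); CL at s1 (8>4); CR at s1 (8>6).

CL, CR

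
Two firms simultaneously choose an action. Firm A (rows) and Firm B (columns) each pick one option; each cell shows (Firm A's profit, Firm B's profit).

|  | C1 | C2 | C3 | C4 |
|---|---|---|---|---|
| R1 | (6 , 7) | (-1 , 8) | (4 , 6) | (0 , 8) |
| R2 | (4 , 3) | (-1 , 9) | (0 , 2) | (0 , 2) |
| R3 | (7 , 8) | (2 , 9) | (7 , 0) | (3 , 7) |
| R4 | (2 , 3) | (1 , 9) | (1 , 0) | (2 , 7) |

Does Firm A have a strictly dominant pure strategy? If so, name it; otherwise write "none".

R3 vs R1: C1: 7>6, C2: 2>-1, C3: 7>4, C4: 3>0.
R3 vs R2: C1: 7>4, C2: 2>-1, C3: 7>0, C4: 3>0.
R3 vs R4: C1: 7>2, C2: 2>1, C3: 7>1, C4: 3>2.
R3 strictly beats every other strategy against every opponent action, so it is strictly dominant.

R3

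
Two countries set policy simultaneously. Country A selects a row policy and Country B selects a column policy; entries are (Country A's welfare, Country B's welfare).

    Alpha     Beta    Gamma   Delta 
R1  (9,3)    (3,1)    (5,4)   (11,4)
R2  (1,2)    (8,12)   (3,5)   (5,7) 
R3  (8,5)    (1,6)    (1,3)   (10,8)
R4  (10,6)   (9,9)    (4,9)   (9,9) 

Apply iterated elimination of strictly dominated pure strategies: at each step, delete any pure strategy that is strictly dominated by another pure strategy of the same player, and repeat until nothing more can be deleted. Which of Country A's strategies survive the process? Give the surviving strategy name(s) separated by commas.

R1, R4

Row R2 is eliminated: R4 beats it against every remaining column (Alpha: 10>1, Beta: 9>8, Gamma: 4>3, Delta: 9>5).
Country A's strategy R3 is strictly dominated by R1 (Alpha: 9>8, Beta: 3>1, Gamma: 5>1, Delta: 11>10) and is removed.
Country B's strategy Alpha is strictly dominated by Gamma (R1: 4>3, R4: 9>6) and is removed.
Among the remaining strategies, none is strictly dominated by another pure strategy of the same player, so the elimination stops.
Surviving strategies — Country A: {R1, R4}; Country B: {Beta, Gamma, Delta}.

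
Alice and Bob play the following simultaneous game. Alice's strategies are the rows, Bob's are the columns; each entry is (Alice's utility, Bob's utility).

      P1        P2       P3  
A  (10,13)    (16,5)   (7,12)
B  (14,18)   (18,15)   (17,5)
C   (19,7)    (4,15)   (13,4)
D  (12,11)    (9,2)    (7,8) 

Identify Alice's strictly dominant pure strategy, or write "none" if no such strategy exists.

none

A fails to dominate B at P1 (10<14).
B fails to dominate C at P1 (14<19).
C fails to dominate A at P2 (4<16).
D fails to dominate A at P2 (9<16).
No single strategy dominates all the others.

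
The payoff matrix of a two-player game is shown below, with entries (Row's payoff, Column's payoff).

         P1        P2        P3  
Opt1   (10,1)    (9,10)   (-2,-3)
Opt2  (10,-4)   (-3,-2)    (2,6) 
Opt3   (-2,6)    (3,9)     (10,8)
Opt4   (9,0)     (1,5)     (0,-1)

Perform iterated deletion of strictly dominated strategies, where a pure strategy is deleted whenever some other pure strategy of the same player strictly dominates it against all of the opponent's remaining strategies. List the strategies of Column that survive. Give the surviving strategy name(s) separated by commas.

P2

Column P1 is eliminated: P2 beats it against every remaining row (Opt1: 10>1, Opt2: -2>-4, Opt3: 9>6, Opt4: 5>0).
For Row, Opt3 strictly dominates Opt2 on the remaining columns (P2: 3>-3, P3: 10>2); eliminate Opt2.
Row Opt4 is eliminated: Opt3 beats it against every remaining column (P2: 3>1, P3: 10>0).
Column's strategy P3 is strictly dominated by P2 (Opt1: 10>-3, Opt3: 9>8) and is removed.
Row's strategy Opt3 is strictly dominated by Opt1 (P2: 9>3) and is removed.
Among the remaining strategies, none is strictly dominated by another pure strategy of the same player, so the elimination stops.
Surviving strategies — Row: {Opt1}; Column: {P2}.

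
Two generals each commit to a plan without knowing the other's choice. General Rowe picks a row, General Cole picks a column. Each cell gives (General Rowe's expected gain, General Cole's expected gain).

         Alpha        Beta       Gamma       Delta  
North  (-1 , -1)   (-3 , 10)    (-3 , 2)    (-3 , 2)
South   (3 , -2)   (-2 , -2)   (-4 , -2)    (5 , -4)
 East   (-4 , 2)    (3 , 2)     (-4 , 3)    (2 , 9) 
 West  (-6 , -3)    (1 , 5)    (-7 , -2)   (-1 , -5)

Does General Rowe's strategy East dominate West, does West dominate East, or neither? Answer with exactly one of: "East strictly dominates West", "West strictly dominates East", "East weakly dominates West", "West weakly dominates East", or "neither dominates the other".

East strictly dominates West

East's payoffs vs West's, by General Cole's action — Alpha: -4>-6, Beta: 3>1, Gamma: -4>-7, Delta: 2>-1.
Every comparison favours East, so East strictly dominates West.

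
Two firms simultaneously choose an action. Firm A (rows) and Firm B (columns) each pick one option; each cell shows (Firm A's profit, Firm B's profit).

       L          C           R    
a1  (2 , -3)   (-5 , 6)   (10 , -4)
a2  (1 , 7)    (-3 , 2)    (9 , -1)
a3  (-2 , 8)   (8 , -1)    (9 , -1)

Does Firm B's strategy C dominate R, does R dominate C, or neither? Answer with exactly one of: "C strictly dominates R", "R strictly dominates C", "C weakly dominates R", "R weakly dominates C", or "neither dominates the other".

C weakly dominates R

Compare C to R across every action of Firm A: a1: 6>-4, a2: 2>-1, a3: -1=-1.
C is at least as good everywhere and strictly better somewhere (tied only at a3), so C weakly but not strictly dominates R.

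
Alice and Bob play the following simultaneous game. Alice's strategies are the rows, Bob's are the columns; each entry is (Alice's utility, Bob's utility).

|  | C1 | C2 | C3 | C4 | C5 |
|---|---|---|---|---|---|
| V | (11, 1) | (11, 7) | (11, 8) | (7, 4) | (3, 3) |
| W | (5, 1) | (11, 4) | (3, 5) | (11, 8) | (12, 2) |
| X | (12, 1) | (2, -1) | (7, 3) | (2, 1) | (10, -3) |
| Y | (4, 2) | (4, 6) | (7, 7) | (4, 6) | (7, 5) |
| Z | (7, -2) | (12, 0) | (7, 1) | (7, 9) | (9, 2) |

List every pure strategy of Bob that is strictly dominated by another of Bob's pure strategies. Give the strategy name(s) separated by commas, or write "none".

C1: dominated, since C3 does at least as well everywhere (V: 8>1, W: 5>1, X: 3>1, Y: 7>2, Z: 1>-2).
C2: dominated, since C3 does at least as well everywhere (V: 8>7, W: 5>4, X: 3>-1, Y: 7>6, Z: 1>0).
C3: no other strategy beats it everywhere (C1 at V (8>1); C2 at V (8>7); C4 at V (8>4); C5 at V (8>3)).
Nothing dominates C4: C1 at V (4>1); C2 at W (8>4); C3 at W (8>5); C5 at V (4>3).
C5 is strictly dominated by C4 (V: 4>3, W: 8>2, X: 1>-3, Y: 6>5, Z: 9>2).

C1, C2, C5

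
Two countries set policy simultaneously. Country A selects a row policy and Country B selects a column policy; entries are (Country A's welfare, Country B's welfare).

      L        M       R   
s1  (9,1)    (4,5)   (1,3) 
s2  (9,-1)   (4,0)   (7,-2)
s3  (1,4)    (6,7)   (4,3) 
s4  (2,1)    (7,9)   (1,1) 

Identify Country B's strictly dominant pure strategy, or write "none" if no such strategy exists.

M vs L: s1: 5>1, s2: 0>-1, s3: 7>4, s4: 9>1.
M vs R: s1: 5>3, s2: 0>-2, s3: 7>3, s4: 9>1.
M strictly beats every other strategy against every opponent action, so it is strictly dominant.

M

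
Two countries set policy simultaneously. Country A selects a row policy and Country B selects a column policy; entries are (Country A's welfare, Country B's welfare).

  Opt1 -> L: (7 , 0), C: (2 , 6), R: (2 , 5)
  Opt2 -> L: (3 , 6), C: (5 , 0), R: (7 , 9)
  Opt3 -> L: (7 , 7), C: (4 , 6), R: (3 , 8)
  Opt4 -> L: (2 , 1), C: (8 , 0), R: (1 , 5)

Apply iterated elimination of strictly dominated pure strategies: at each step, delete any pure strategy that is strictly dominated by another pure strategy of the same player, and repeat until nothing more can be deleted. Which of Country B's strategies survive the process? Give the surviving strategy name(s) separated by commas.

R

Column L is eliminated: R beats it against every remaining row (Opt1: 5>0, Opt2: 9>6, Opt3: 8>7, Opt4: 5>1).
For Country A, Opt2 strictly dominates Opt1 on the remaining columns (C: 5>2, R: 7>2); eliminate Opt1.
For Country A, Opt2 strictly dominates Opt3 on the remaining columns (C: 5>4, R: 7>3); eliminate Opt3.
For Country B, R strictly dominates C on the remaining rows (Opt2: 9>0, Opt4: 5>0); eliminate C.
Row Opt4 is eliminated: Opt2 beats it against every remaining column (R: 7>1).
Among the remaining strategies, none is strictly dominated by another pure strategy of the same player, so the elimination stops.
Surviving strategies — Country A: {Opt2}; Country B: {R}.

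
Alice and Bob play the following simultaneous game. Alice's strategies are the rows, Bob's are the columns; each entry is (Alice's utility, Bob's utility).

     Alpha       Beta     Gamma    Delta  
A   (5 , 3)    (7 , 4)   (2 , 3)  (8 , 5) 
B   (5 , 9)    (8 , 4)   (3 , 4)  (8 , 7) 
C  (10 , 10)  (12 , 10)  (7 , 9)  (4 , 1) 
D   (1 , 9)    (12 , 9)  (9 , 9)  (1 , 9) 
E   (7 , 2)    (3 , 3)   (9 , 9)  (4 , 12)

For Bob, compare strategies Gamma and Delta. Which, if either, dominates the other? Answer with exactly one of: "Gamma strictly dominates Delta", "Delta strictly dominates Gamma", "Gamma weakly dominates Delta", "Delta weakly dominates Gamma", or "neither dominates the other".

Compare Gamma to Delta across every action of Alice: A: 3<5, B: 4<7, C: 9>1, D: 9=9, E: 9<12.
Gamma does better at C but worse at A, B, E; neither strategy dominates the other.

neither dominates the other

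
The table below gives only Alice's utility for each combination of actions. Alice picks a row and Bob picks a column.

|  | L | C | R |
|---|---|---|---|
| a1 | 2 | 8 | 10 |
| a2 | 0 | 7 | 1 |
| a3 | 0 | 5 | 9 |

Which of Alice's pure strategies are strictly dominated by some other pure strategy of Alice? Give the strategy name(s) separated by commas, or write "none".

a2, a3

Nothing dominates a1: a2 at L (2>0); a3 at L (2>0).
a2 is strictly dominated by a1 (L: 2>0, C: 8>7, R: 10>1).
a3: dominated, since a1 does at least as well everywhere (L: 2>0, C: 8>5, R: 10>9).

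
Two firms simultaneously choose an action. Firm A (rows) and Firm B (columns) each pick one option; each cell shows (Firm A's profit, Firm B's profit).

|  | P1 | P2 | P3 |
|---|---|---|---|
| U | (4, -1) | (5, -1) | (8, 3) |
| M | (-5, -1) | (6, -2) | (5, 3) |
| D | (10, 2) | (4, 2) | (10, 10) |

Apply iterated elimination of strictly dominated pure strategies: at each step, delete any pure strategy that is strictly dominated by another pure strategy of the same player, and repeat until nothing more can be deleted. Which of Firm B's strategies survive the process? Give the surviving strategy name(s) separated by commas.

P3

For Firm B, P3 strictly dominates P1 on the remaining rows (U: 3>-1, M: 3>-1, D: 10>2); eliminate P1.
For Firm B, P3 strictly dominates P2 on the remaining rows (U: 3>-1, M: 3>-2, D: 10>2); eliminate P2.
For Firm A, D strictly dominates U on the remaining columns (P3: 10>8); eliminate U.
Row M is eliminated: D beats it against every remaining column (P3: 10>5).
Among the remaining strategies, none is strictly dominated by another pure strategy of the same player, so the elimination stops.
Surviving strategies — Firm A: {D}; Firm B: {P3}.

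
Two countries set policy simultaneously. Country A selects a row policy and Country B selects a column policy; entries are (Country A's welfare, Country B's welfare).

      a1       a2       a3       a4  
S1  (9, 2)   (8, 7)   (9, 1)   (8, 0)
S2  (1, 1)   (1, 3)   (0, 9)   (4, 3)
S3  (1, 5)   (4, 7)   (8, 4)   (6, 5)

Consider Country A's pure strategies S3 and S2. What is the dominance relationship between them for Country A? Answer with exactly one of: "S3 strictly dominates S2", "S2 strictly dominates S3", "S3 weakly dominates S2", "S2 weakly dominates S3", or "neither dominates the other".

Compare S3 to S2 across every action of Country B: a1: 1=1, a2: 4>1, a3: 8>0, a4: 6>4.
S3 is at least as good everywhere and strictly better somewhere (tied only at a1), so S3 weakly but not strictly dominates S2.

S3 weakly dominates S2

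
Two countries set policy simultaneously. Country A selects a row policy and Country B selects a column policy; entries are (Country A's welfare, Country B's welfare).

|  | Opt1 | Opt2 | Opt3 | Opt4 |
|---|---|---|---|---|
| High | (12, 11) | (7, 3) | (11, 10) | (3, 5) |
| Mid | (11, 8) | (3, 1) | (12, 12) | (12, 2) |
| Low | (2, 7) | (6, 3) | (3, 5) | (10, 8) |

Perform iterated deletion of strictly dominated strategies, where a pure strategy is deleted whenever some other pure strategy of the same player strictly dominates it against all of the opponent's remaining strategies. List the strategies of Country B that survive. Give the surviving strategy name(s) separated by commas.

Column Opt2 is eliminated: Opt1 beats it against every remaining row (High: 11>3, Mid: 8>1, Low: 7>3).
Row Low is eliminated: Mid beats it against every remaining column (Opt1: 11>2, Opt3: 12>3, Opt4: 12>10).
For Country B, Opt1 strictly dominates Opt4 on the remaining rows (High: 11>5, Mid: 8>2); eliminate Opt4.
Among the remaining strategies, none is strictly dominated by another pure strategy of the same player, so the elimination stops.
Surviving strategies — Country A: {High, Mid}; Country B: {Opt1, Opt3}.

Opt1, Opt3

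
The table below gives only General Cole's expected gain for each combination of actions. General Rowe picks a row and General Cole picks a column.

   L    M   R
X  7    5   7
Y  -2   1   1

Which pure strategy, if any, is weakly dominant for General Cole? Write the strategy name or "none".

R

R vs L: X: 7=7, Y: 1>-2.
R vs M: X: 7>5, Y: 1=1.
R is at least as good as every other strategy against every opponent action, so it is weakly dominant.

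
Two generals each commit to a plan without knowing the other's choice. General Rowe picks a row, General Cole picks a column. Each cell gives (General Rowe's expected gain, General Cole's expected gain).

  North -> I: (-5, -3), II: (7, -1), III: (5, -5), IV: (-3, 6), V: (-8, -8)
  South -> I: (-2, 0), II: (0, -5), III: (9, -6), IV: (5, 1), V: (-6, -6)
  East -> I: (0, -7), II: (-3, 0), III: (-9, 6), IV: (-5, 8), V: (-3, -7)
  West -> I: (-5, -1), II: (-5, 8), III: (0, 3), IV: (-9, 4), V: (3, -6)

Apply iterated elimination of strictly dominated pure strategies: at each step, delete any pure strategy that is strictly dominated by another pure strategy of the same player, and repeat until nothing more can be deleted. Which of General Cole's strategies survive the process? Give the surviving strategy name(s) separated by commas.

IV

General Cole's strategy I is strictly dominated by IV (North: 6>-3, South: 1>0, East: 8>-7, West: 4>-1) and is removed.
Column III is eliminated: IV beats it against every remaining row (North: 6>-5, South: 1>-6, East: 8>6, West: 4>3).
For General Cole, II strictly dominates V on the remaining rows (North: -1>-8, South: -5>-6, East: 0>-7, West: 8>-6); eliminate V.
Row East is eliminated: North beats it against every remaining column (II: 7>-3, IV: -3>-5).
For General Rowe, North strictly dominates West on the remaining columns (II: 7>-5, IV: -3>-9); eliminate West.
For General Cole, IV strictly dominates II on the remaining rows (North: 6>-1, South: 1>-5); eliminate II.
Row North is eliminated: South beats it against every remaining column (IV: 5>-3).
Among the remaining strategies, none is strictly dominated by another pure strategy of the same player, so the elimination stops.
Surviving strategies — General Rowe: {South}; General Cole: {IV}.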